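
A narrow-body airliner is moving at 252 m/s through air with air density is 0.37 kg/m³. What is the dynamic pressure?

q = 11700 Pa

q = ½ρv² = ½ × 0.37 × 252² = 11700 Pa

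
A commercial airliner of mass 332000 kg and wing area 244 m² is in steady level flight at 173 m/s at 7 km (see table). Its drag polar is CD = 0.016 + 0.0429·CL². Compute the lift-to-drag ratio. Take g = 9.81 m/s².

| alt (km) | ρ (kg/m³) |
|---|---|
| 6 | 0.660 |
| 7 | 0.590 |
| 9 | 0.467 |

At 7 km, from the table: ρ = 0.590 kg/m³.
In steady level flight, lift balances weight: W = mg = 332000 × 9.81 = 3.2569×10^6 N.
q = ½ρv² = ½ × 0.59 × 173² = 8829 Pa.
CL = 2W/(ρv²S) = 2×3.2569×10^6/(0.59×173²×244) = 1.512.
CD = 0.016 + 0.0429 × 1.512² = 0.1141.
L/D = CL/CD = 1.512 / 0.1141 = 13.3

L/D = 13.3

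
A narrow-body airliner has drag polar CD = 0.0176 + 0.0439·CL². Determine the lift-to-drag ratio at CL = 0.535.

L/D = 17.7

CD = 0.0176 + 0.0439 × 0.535² = 0.03017
L/D = CL/CD = 0.535 / 0.03017 = 17.7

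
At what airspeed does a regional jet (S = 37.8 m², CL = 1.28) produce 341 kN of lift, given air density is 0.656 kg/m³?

L = ½ρv²S·CL ⇒ v = √(2L/(ρ·S·CL))
v = √(2 × 3.41×10^5 / (0.656 × 37.8 × 1.28)) = √21490 = 147 m/s

v = 147 m/s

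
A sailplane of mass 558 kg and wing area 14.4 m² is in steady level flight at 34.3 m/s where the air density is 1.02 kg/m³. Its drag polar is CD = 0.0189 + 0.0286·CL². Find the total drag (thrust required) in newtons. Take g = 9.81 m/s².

D = 262 N

In steady level flight, lift balances weight: W = mg = 558 × 9.81 = 5474 N.
Dynamic pressure q = 0.5 × 1.02 × 34.3² = 600 Pa.
Required CL = L/(qS) = 5474/(600·14.4) = 0.6336.
CD = 0.0189 + 0.0286 × 0.6336² = 0.03038.
D = q·S·CD = 600 × 14.4 × 0.03038 = 262.5 N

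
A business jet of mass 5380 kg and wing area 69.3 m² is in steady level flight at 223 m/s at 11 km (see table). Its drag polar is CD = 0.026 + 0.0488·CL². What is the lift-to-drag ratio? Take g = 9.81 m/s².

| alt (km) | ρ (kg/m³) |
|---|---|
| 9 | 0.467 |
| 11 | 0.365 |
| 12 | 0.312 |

L/D = 3.19

At 11 km, from the table: ρ = 0.365 kg/m³.
Level flight ⇒ L = W = m·g = 5380 × 9.81 = 52778 N.
q = ½ρv² = ½ × 0.365 × 223² = 9076 Pa.
CL = W/(q·S) = 52778 / (9076 × 69.3) = 0.08392.
CD = 0.026 + 0.0488 × 0.08392² = 0.02634.
L/D = CL/CD = 0.08392 / 0.02634 = 3.19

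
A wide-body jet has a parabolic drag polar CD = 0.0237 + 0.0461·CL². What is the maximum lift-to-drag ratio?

(L/D)max = 15.1

For CD = CD0 + K·CL², (L/D)max occurs at CL* = √(CD0/K) and equals 1/(2√(K·CD0)).
(L/D)max = 1/(2√(0.0461 × 0.0237)) = 1/(2 × 0.03305) = 15.1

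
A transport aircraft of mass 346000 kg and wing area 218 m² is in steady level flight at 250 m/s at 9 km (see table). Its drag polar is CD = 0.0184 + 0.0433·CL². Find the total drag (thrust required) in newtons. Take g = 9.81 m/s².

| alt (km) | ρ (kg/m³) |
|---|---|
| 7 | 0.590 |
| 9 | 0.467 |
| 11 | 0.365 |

At 9 km, from the table: ρ = 0.467 kg/m³.
Level flight ⇒ L = W = m·g = 346000 × 9.81 = 3.3943×10^6 N.
Dynamic pressure q = 0.5 × 0.467 × 250² = 14590 Pa.
CL = 2W/(ρv²S) = 2×3.3943×10^6/(0.467×250²×218) = 1.067.
CD = 0.0184 + 0.0433 × 1.067² = 0.06769.
D = q·S·CD = 14590 × 218 × 0.06769 = 2.153×10^5 N

D = 2.15×10^5 N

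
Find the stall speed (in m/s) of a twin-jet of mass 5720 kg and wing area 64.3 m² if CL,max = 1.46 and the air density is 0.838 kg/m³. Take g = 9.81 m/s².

Weight W = mg = 5720 × 9.81 = 56110 N.
From L = ½ρV²S·CL,max = W: V_stall = √(2W/(ρSCL,max)) = √(2·56110/(0.838·64.3·1.46))
V_stall = √1427 = 37.8 m/s

V_stall = 37.8 m/s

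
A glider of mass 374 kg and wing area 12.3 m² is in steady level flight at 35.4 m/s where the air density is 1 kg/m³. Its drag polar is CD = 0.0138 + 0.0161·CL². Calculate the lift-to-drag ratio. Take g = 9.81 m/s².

In steady level flight, lift balances weight: W = mg = 374 × 9.81 = 3668.9 N.
q = ½ρv² = ½ × 1 × 35.4² = 626.6 Pa.
CL = 2W/(ρv²S) = 2×3668.9/(1×35.4²×12.3) = 0.4761.
CD = 0.0138 + 0.0161 × 0.4761² = 0.01745.
L/D = CL/CD = 0.4761 / 0.01745 = 27.3

L/D = 27.3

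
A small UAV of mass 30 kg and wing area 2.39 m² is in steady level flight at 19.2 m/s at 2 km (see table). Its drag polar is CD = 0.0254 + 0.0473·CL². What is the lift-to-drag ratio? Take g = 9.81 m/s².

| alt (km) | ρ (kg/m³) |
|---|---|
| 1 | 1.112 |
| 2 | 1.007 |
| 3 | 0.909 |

L/D = 14.4

At 2 km, from the table: ρ = 1.007 kg/m³.
Level flight ⇒ L = W = m·g = 30 × 9.81 = 294.3 N.
Dynamic pressure q = 0.5 × 1.007 × 19.2² = 185.6 Pa.
CL = 2W/(ρv²S) = 2×294.3/(1.007×19.2²×2.39) = 0.6634.
CD = 0.0254 + 0.0473 × 0.6634² = 0.04622.
L/D = CL/CD = 0.6634 / 0.04622 = 14.4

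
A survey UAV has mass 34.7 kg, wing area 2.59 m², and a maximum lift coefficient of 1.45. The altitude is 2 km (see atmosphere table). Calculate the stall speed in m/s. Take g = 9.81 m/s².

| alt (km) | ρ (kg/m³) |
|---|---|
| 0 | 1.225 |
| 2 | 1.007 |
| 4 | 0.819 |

At 2 km, from the table: ρ = 1.007 kg/m³.
At stall, lift equals weight: L = W = m·g = 34.7 × 9.81 = 340.4 N.
V_stall = √(2W/(ρ·S·CL,max)) = √(2 × 340.4 / (1.007 × 2.59 × 1.45))
V_stall = √180 = 13.4 m/s

V_stall = 13.4 m/s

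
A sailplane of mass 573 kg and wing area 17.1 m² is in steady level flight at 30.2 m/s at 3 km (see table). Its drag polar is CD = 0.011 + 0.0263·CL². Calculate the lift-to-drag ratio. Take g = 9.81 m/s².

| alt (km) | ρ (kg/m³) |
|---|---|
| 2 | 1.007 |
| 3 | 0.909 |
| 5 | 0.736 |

L/D = 28.8

At 3 km, from the table: ρ = 0.909 kg/m³.
In steady level flight, lift balances weight: W = mg = 573 × 9.81 = 5621.1 N.
q = ½ρv² = ½ × 0.909 × 30.2² = 414.5 Pa.
CL = 2W/(ρv²S) = 2×5621.1/(0.909×30.2²×17.1) = 0.793.
CD = 0.011 + 0.0263 × 0.793² = 0.02754.
L/D = CL/CD = 0.793 / 0.02754 = 28.8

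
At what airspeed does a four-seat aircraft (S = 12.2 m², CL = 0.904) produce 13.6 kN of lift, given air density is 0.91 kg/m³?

L = ½ρv²S·CL ⇒ v = √(2L/(ρ·S·CL))
v = √(2 × 13600 / (0.91 × 12.2 × 0.904)) = √2710 = 52.1 m/s

v = 52.1 m/s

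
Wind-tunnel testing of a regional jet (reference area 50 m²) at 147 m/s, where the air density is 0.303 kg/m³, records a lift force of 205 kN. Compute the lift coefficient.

From L = ½ρv²S·CL, rearranging gives CL = 2L/(ρv²S).
CL = 2 × 2.05×10^5 / (0.303 × 147² × 50) = 1.25

CL = 1.25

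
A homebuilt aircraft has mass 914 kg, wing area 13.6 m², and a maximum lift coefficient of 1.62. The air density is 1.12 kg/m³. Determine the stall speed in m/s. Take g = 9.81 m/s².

Weight W = mg = 914 × 9.81 = 8966 N.
V_stall = √(2W/(ρ·S·CL,max)) = √(2 × 8966 / (1.12 × 13.6 × 1.62))
V_stall = √726.7 = 27 m/s

V_stall = 27 m/s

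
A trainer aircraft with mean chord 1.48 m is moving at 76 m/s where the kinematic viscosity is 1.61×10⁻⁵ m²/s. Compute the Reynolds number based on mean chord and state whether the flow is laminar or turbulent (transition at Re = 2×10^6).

Re = v·c/ν = 76 × 1.48 / (1.61×10⁻⁵) = 6.99×10^6
Since 6.99×10^6 > 2×10^6, the flow is turbulent.

Re = 6.99×10^6 (turbulent)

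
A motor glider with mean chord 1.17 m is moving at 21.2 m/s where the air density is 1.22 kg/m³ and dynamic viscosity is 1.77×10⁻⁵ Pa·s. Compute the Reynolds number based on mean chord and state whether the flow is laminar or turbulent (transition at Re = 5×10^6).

Re = 1.71×10^6 (laminar)

Re = ρ·v·c/μ = 1.22 × 21.2 × 1.17 / (1.77×10⁻⁵) = 1.71×10^6
Since 1.71×10^6 < 5×10^6, the flow is laminar.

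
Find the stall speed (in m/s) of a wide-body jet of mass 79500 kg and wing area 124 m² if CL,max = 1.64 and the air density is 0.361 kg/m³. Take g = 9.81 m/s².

V_stall = 146 m/s

Weight W = mg = 79500 × 9.81 = 7.799×10^5 N.
From L = ½ρV²S·CL,max = W: V_stall = √(2W/(ρSCL,max)) = √(2·7.799×10^5/(0.361·124·1.64))
V_stall = √21250 = 146 m/s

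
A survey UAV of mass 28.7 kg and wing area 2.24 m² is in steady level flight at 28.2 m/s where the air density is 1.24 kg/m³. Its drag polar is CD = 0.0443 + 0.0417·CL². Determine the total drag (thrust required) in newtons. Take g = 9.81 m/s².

D = 51.9 N

Weight W = mg = 28.7 × 9.81 = 281.55 N; in level flight L = W.
Dynamic pressure q = 0.5 × 1.24 × 28.2² = 493 Pa.
CL = 2W/(ρv²S) = 2×281.55/(1.24×28.2²×2.24) = 0.2549.
CD = 0.0443 + 0.0417 × 0.2549² = 0.04701.
D = q·S·CD = 493 × 2.24 × 0.04701 = 51.92 N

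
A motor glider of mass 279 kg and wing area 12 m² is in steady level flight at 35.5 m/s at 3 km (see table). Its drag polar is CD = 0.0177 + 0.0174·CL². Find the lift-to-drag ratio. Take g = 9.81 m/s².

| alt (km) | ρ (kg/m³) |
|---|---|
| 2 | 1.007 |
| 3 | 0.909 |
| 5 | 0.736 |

At 3 km, from the table: ρ = 0.909 kg/m³.
In steady level flight, lift balances weight: W = mg = 279 × 9.81 = 2737 N.
q = ½ρv² = ½ × 0.909 × 35.5² = 572.8 Pa.
CL = 2W/(ρv²S) = 2×2737/(0.909×35.5²×12) = 0.3982.
CD = 0.0177 + 0.0174 × 0.3982² = 0.02046.
L/D = CL/CD = 0.3982 / 0.02046 = 19.5

L/D = 19.5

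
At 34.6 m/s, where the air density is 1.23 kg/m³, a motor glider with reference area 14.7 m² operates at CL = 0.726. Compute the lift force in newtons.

Dynamic pressure q = ½ρv² = ½ × 1.23 × 34.6² = 736.3 Pa.
L = q·S·CL = 736.3 × 14.7 × 0.726 = 7860 N ≈ 7.86 kN

L = 7860 N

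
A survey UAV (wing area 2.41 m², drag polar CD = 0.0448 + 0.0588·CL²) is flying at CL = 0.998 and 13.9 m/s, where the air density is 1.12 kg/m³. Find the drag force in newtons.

D = 27 N

CD = 0.0448 + 0.0588 × 0.998² = 0.1034
D = ½ρv²S·CD = ½ × 1.12 × 13.9² × 2.41 × 0.1034 = 27 N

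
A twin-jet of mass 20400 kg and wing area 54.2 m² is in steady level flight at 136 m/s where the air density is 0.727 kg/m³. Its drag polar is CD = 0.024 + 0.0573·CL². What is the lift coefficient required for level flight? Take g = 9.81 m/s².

CL = 0.549

In steady level flight, lift balances weight: W = mg = 20400 × 9.81 = 2.0012×10^5 N.
Dynamic pressure q = 0.5 × 0.727 × 136² = 6723 Pa.
CL = W/(q·S) = 2.0012×10^5 / (6723 × 54.2) = 0.5492.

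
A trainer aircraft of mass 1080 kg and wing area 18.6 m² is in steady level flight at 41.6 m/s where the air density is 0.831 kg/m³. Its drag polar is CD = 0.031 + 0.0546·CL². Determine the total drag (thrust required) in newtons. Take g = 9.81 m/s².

D = 873 N

Level flight ⇒ L = W = m·g = 1080 × 9.81 = 10595 N.
Dynamic pressure q = 0.5 × 0.831 × 41.6² = 719 Pa.
CL = 2W/(ρv²S) = 2×10595/(0.831×41.6²×18.6) = 0.7922.
CD = 0.031 + 0.0546 × 0.7922² = 0.06526.
D = q·S·CD = 719 × 18.6 × 0.06526 = 872.9 N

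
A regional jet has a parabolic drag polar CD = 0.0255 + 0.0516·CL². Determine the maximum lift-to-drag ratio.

For CD = CD0 + K·CL², (L/D)max occurs at CL* = √(CD0/K) and equals 1/(2√(K·CD0)).
(L/D)max = 1/(2√(0.0516 × 0.0255)) = 1/(2 × 0.03627) = 13.8

(L/D)max = 13.8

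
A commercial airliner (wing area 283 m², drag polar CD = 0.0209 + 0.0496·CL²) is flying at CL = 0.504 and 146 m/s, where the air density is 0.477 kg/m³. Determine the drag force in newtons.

D = 48200 N

CD = 0.0209 + 0.0496 × 0.504² = 0.0335
D = ½ρv²S·CD = ½ × 0.477 × 146² × 283 × 0.0335 = 48200 N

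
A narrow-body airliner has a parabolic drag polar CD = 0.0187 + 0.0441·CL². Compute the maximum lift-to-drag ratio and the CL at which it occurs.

For CD = CD0 + K·CL², (L/D)max occurs at CL* = √(CD0/K) and equals 1/(2√(K·CD0)).
(L/D)max = 1/(2√(0.0441 × 0.0187)) = 1/(2 × 0.02872) = 17.4
CL* = √(0.0187/0.0441) = 0.651

(L/D)max = 17.4, at CL = 0.651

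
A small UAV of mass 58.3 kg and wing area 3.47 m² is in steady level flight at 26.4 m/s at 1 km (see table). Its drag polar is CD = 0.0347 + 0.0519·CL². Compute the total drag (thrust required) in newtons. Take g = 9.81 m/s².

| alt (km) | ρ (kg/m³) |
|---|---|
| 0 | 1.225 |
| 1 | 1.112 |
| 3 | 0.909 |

At 1 km, from the table: ρ = 1.112 kg/m³.
Level flight ⇒ L = W = m·g = 58.3 × 9.81 = 571.92 N.
q = ½ρv² = ½ × 1.112 × 26.4² = 387.5 Pa.
Required CL = L/(qS) = 571.92/(387.5·3.47) = 0.4253.
CD = 0.0347 + 0.0519 × 0.4253² = 0.04409.
D = q·S·CD = 387.5 × 3.47 × 0.04409 = 59.28 N

D = 59.3 N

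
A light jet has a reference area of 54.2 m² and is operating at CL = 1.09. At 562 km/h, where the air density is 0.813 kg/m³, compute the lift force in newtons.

L = 5.85×10^5 N

Convert speed: v = 562 km/h ÷ 3.6 = 156.1 m/s.
Dynamic pressure q = ½ρv² = ½ × 0.813 × 156.1² = 9907 Pa.
L = q·S·CL = 9907 × 54.2 × 1.09 = 5.85×10^5 N ≈ 585 kN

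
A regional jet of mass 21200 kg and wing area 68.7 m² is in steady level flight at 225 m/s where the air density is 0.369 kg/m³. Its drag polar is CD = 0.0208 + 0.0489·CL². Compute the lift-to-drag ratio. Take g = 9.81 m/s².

In steady level flight, lift balances weight: W = mg = 21200 × 9.81 = 2.0797×10^5 N.
q = ½ρv² = ½ × 0.369 × 225² = 9340 Pa.
CL = 2W/(ρv²S) = 2×2.0797×10^5/(0.369×225²×68.7) = 0.3241.
CD = 0.0208 + 0.0489 × 0.3241² = 0.02594.
L/D = CL/CD = 0.3241 / 0.02594 = 12.5

L/D = 12.5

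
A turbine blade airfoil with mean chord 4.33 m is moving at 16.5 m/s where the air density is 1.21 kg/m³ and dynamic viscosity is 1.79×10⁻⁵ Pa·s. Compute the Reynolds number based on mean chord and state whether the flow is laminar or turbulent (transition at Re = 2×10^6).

Re = ρ·v·c/μ = 1.21 × 16.5 × 4.33 / (1.79×10⁻⁵) = 4.83×10^6
Since 4.83×10^6 > 2×10^6, the flow is turbulent.

Re = 4.83×10^6 (turbulent)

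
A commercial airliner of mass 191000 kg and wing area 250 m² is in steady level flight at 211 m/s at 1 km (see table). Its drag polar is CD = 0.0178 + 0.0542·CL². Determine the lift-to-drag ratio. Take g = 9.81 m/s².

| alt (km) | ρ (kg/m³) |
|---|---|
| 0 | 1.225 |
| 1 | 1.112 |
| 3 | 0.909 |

At 1 km, from the table: ρ = 1.112 kg/m³.
Weight W = mg = 191000 × 9.81 = 1.8737×10^6 N; in level flight L = W.
q = ½ρv² = ½ × 1.112 × 211² = 24750 Pa.
CL = W/(q·S) = 1.8737×10^6 / (24750 × 250) = 0.3028.
CD = 0.0178 + 0.0542 × 0.3028² = 0.02277.
L/D = CL/CD = 0.3028 / 0.02277 = 13.3

L/D = 13.3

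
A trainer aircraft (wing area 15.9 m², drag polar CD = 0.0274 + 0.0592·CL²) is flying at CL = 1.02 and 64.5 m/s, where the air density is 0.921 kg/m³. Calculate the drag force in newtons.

CD = 0.0274 + 0.0592 × 1.02² = 0.08899
D = ½ρv²S·CD = ½ × 0.921 × 64.5² × 15.9 × 0.08899 = 2710 N

D = 2710 N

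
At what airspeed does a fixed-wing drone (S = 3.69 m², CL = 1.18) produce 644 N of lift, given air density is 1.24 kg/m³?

v = 15.4 m/s

L = ½ρv²S·CL ⇒ v = √(2L/(ρ·S·CL))
v = √(2 × 644 / (1.24 × 3.69 × 1.18)) = √238.6 = 15.4 m/s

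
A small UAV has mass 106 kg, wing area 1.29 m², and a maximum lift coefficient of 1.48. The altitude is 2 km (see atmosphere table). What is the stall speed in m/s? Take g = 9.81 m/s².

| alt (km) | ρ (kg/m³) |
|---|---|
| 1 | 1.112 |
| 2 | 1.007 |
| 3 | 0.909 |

V_stall = 32.9 m/s

At 2 km, from the table: ρ = 1.007 kg/m³.
At stall, lift equals weight: L = W = m·g = 106 × 9.81 = 1040 N.
V_stall = √(2W/(ρ·S·CL,max)) = √(2 × 1040 / (1.007 × 1.29 × 1.48))
V_stall = √1082 = 32.9 m/s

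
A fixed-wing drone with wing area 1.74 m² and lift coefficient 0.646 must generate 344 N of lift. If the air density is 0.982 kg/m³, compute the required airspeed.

v = 25 m/s

L = ½ρv²S·CL ⇒ v = √(2L/(ρ·S·CL))
v = √(2 × 344 / (0.982 × 1.74 × 0.646)) = √623.3 = 25 m/s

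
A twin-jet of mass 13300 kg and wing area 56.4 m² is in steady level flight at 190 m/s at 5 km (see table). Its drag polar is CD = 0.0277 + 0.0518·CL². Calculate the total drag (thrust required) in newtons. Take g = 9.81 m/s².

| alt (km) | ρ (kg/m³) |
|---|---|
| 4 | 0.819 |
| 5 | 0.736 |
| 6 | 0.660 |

At 5 km, from the table: ρ = 0.736 kg/m³.
Level flight ⇒ L = W = m·g = 13300 × 9.81 = 1.3047×10^5 N.
Dynamic pressure q = 0.5 × 0.736 × 190² = 13280 Pa.
CL = W/(q·S) = 1.3047×10^5 / (13280 × 56.4) = 0.1741.
CD = 0.0277 + 0.0518 × 0.1741² = 0.02927.
D = q·S·CD = 13280 × 56.4 × 0.02927 = 21930 N

D = 21900 N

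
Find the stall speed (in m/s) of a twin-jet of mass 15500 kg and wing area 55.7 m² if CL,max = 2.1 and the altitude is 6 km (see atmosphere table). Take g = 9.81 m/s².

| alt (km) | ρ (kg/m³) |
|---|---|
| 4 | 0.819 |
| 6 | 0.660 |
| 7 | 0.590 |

At 6 km, from the table: ρ = 0.660 kg/m³.
Weight W = mg = 15500 × 9.81 = 1.521×10^5 N.
From L = ½ρV²S·CL,max = W: V_stall = √(2W/(ρSCL,max)) = √(2·1.521×10^5/(0.66·55.7·2.1))
V_stall = √3939 = 62.8 m/s

V_stall = 62.8 m/s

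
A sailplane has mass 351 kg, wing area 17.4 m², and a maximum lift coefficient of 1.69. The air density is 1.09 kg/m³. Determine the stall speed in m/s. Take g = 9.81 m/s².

At stall, lift equals weight: L = W = m·g = 351 × 9.81 = 3443 N.
V_stall = √(2W/(ρ·S·CL,max)) = √(2 × 3443 / (1.09 × 17.4 × 1.69))
V_stall = √214.9 = 14.7 m/s

V_stall = 14.7 m/s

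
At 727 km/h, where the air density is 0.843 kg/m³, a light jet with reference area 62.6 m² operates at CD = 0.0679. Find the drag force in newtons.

D = 73100 N

Convert speed: v = 727 km/h ÷ 3.6 = 201.9 m/s.
Dynamic pressure q = ½ρv² = ½ × 0.843 × 201.9² = 17190 Pa.
D = q·S·CD = 17190 × 62.6 × 0.0679 = 73100 N ≈ 73.1 kN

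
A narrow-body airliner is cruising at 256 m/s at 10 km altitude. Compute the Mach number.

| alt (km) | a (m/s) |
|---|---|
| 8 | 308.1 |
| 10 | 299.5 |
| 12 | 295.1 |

M = 0.855

At 10 km, from the table: a = 299.5 m/s.
M = v/a = 256 / 299.5 = 0.855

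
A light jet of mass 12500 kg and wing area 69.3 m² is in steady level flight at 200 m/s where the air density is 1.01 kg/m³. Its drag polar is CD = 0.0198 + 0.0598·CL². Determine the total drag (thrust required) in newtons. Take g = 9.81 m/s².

Level flight ⇒ L = W = m·g = 12500 × 9.81 = 1.2262×10^5 N.
Dynamic pressure q = 0.5 × 1.01 × 200² = 20200 Pa.
Required CL = L/(qS) = 1.2262×10^5/(20200·69.3) = 0.0876.
CD = 0.0198 + 0.0598 × 0.0876² = 0.02026.
D = q·S·CD = 20200 × 69.3 × 0.02026 = 28360 N

D = 28400 N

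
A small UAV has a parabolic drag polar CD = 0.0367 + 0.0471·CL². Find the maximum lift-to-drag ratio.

For CD = CD0 + K·CL², (L/D)max occurs at CL* = √(CD0/K) and equals 1/(2√(K·CD0)).
(L/D)max = 1/(2√(0.0471 × 0.0367)) = 1/(2 × 0.04158) = 12

(L/D)max = 12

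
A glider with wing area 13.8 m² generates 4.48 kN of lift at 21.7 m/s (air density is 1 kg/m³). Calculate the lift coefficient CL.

From L = ½ρv²S·CL, rearranging gives CL = 2L/(ρv²S).
CL = 2 × 4480 / (1 × 21.7² × 13.8) = 1.38

CL = 1.38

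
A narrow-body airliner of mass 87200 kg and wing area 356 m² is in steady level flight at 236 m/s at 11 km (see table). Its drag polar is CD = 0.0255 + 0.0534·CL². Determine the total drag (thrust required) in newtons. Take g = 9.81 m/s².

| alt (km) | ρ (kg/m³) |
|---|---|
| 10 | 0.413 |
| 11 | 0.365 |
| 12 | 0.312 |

At 11 km, from the table: ρ = 0.365 kg/m³.
Level flight ⇒ L = W = m·g = 87200 × 9.81 = 8.5543×10^5 N.
Dynamic pressure q = 0.5 × 0.365 × 236² = 10160 Pa.
Required CL = L/(qS) = 8.5543×10^5/(10160·356) = 0.2364.
CD = 0.0255 + 0.0534 × 0.2364² = 0.02848.
D = q·S·CD = 10160 × 356 × 0.02848 = 1.031×10^5 N

D = 1.03×10^5 N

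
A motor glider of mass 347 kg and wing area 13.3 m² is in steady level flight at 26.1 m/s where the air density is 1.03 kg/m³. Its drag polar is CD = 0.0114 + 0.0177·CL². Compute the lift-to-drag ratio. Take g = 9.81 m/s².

L/D = 35

Level flight ⇒ L = W = m·g = 347 × 9.81 = 3404.1 N.
q = ½ρv² = ½ × 1.03 × 26.1² = 350.8 Pa.
CL = 2W/(ρv²S) = 2×3404.1/(1.03×26.1²×13.3) = 0.7296.
CD = 0.0114 + 0.0177 × 0.7296² = 0.02082.
L/D = CL/CD = 0.7296 / 0.02082 = 35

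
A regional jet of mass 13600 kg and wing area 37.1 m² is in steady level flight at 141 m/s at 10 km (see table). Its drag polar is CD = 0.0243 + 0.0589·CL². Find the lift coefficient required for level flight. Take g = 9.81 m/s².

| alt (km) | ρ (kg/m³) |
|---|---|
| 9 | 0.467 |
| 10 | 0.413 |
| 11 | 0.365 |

CL = 0.876

At 10 km, from the table: ρ = 0.413 kg/m³.
Weight W = mg = 13600 × 9.81 = 1.3342×10^5 N; in level flight L = W.
Dynamic pressure q = 0.5 × 0.413 × 141² = 4105 Pa.
CL = W/(q·S) = 1.3342×10^5 / (4105 × 37.1) = 0.8759.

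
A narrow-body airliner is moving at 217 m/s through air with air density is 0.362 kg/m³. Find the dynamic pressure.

q = 8520 Pa

q = ½ρv² = ½ × 0.362 × 217² = 8520 Pa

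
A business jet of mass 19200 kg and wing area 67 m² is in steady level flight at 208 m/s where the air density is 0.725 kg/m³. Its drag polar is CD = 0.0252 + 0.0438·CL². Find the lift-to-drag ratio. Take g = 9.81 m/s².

Level flight ⇒ L = W = m·g = 19200 × 9.81 = 1.8835×10^5 N.
q = ½ρv² = ½ × 0.725 × 208² = 15680 Pa.
CL = W/(q·S) = 1.8835×10^5 / (15680 × 67) = 0.1793.
CD = 0.0252 + 0.0438 × 0.1793² = 0.02661.
L/D = CL/CD = 0.1793 / 0.02661 = 6.74

L/D = 6.74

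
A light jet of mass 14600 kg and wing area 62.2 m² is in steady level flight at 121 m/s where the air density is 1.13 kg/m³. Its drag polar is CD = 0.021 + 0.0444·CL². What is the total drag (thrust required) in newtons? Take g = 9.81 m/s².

D = 12600 N

In steady level flight, lift balances weight: W = mg = 14600 × 9.81 = 1.4323×10^5 N.
q = ½ρv² = ½ × 1.13 × 121² = 8272 Pa.
CL = W/(q·S) = 1.4323×10^5 / (8272 × 62.2) = 0.2784.
CD = 0.021 + 0.0444 × 0.2784² = 0.02444.
D = q·S·CD = 8272 × 62.2 × 0.02444 = 12580 N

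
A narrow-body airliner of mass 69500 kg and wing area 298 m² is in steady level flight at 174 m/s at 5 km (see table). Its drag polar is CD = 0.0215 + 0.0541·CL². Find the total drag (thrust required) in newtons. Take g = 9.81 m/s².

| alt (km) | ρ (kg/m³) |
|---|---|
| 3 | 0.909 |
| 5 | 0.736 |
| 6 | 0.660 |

D = 79000 N

At 5 km, from the table: ρ = 0.736 kg/m³.
In steady level flight, lift balances weight: W = mg = 69500 × 9.81 = 6.818×10^5 N.
q = ½ρv² = ½ × 0.736 × 174² = 11140 Pa.
CL = W/(q·S) = 6.818×10^5 / (11140 × 298) = 0.2053.
CD = 0.0215 + 0.0541 × 0.2053² = 0.02378.
D = q·S·CD = 11140 × 298 × 0.02378 = 78960 N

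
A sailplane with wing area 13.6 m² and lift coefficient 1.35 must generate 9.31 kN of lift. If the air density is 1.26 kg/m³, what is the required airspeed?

L = ½ρv²S·CL ⇒ v = √(2L/(ρ·S·CL))
v = √(2 × 9310 / (1.26 × 13.6 × 1.35)) = √804.9 = 28.4 m/s

v = 28.4 m/s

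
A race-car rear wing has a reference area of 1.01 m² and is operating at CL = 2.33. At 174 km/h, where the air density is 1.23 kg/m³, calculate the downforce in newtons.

L = 3380 N

Convert speed: v = 174 km/h ÷ 3.6 = 48.33 m/s.
L = ½ρv²S·CL = ½ × 1.23 × 48.33² × 1.01 × 2.33 = 3380 N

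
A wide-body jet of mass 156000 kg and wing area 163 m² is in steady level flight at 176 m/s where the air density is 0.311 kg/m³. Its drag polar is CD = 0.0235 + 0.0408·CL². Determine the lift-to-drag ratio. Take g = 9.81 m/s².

Weight W = mg = 156000 × 9.81 = 1.5304×10^6 N; in level flight L = W.
q = ½ρv² = ½ × 0.311 × 176² = 4817 Pa.
CL = W/(q·S) = 1.5304×10^6 / (4817 × 163) = 1.949.
CD = 0.0235 + 0.0408 × 1.949² = 0.1785.
L/D = CL/CD = 1.949 / 0.1785 = 10.9

L/D = 10.9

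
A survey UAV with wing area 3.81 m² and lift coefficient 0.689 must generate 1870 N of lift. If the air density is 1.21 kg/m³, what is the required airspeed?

v = 34.3 m/s

L = ½ρv²S·CL ⇒ v = √(2L/(ρ·S·CL))
v = √(2 × 1870 / (1.21 × 3.81 × 0.689)) = √1177 = 34.3 m/s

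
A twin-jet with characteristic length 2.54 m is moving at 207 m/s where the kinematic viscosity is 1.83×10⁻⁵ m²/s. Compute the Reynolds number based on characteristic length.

Re = v·c/ν = 207 × 2.54 / (1.83×10⁻⁵) = 2.87×10^7

Re = 2.87×10^7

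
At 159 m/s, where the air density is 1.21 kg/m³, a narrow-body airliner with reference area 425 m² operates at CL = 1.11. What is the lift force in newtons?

L = 7.22×10^6 N

Dynamic pressure q = ½ρv² = ½ × 1.21 × 159² = 15300 Pa.
L = q·S·CL = 15300 × 425 × 1.11 = 7.22×10^6 N ≈ 7220 kN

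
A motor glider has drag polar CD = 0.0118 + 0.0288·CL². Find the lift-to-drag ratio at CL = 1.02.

CD = 0.0118 + 0.0288 × 1.02² = 0.04176
L/D = CL/CD = 1.02 / 0.04176 = 24.4

L/D = 24.4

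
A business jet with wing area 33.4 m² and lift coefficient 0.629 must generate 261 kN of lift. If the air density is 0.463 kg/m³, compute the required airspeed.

v = 232 m/s

L = ½ρv²S·CL ⇒ v = √(2L/(ρ·S·CL))
v = √(2 × 2.61×10^5 / (0.463 × 33.4 × 0.629)) = √53670 = 232 m/s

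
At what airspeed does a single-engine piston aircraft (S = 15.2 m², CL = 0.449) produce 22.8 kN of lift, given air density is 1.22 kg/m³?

L = ½ρv²S·CL ⇒ v = √(2L/(ρ·S·CL))
v = √(2 × 22800 / (1.22 × 15.2 × 0.449)) = √5477 = 74 m/s

v = 74 m/s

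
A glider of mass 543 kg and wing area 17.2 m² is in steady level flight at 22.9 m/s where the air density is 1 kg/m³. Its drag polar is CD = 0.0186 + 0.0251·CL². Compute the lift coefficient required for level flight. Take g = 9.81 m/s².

In steady level flight, lift balances weight: W = mg = 543 × 9.81 = 5326.8 N.
Dynamic pressure q = 0.5 × 1 × 22.9² = 262.2 Pa.
CL = W/(q·S) = 5326.8 / (262.2 × 17.2) = 1.181.

CL = 1.18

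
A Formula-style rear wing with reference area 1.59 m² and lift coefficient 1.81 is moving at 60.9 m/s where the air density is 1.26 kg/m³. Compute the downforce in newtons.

L = 6720 N

Dynamic pressure q = ½ρv² = ½ × 1.26 × 60.9² = 2337 Pa.
L = q·S·CL = 2337 × 1.59 × 1.81 = 6720 N ≈ 6.72 kN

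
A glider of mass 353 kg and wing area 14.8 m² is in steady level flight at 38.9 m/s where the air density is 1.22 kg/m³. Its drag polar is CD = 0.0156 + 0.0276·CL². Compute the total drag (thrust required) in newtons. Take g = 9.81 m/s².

In steady level flight, lift balances weight: W = mg = 353 × 9.81 = 3462.9 N.
q = ½ρv² = ½ × 1.22 × 38.9² = 923.1 Pa.
CL = 2W/(ρv²S) = 2×3462.9/(1.22×38.9²×14.8) = 0.2535.
CD = 0.0156 + 0.0276 × 0.2535² = 0.01737.
D = q·S·CD = 923.1 × 14.8 × 0.01737 = 237.3 N

D = 237 N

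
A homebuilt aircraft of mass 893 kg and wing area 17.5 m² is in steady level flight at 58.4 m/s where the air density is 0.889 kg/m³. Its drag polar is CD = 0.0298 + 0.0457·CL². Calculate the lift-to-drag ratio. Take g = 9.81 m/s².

L/D = 9.49

In steady level flight, lift balances weight: W = mg = 893 × 9.81 = 8760.3 N.
q = ½ρv² = ½ × 0.889 × 58.4² = 1516 Pa.
CL = W/(q·S) = 8760.3 / (1516 × 17.5) = 0.3302.
CD = 0.0298 + 0.0457 × 0.3302² = 0.03478.
L/D = CL/CD = 0.3302 / 0.03478 = 9.49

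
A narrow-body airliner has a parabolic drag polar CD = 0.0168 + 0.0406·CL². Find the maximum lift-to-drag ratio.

(L/D)max = 19.1

For CD = CD0 + K·CL², (L/D)max occurs at CL* = √(CD0/K) and equals 1/(2√(K·CD0)).
(L/D)max = 1/(2√(0.0406 × 0.0168)) = 1/(2 × 0.02612) = 19.1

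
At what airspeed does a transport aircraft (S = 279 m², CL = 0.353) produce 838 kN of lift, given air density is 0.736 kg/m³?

L = ½ρv²S·CL ⇒ v = √(2L/(ρ·S·CL))
v = √(2 × 8.38×10^5 / (0.736 × 279 × 0.353)) = √23120 = 152 m/s

v = 152 m/s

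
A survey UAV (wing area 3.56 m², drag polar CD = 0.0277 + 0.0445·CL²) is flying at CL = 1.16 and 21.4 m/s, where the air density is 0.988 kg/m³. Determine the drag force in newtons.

D = 70.5 N

CD = 0.0277 + 0.0445 × 1.16² = 0.08758
D = ½ρv²S·CD = ½ × 0.988 × 21.4² × 3.56 × 0.08758 = 70.5 N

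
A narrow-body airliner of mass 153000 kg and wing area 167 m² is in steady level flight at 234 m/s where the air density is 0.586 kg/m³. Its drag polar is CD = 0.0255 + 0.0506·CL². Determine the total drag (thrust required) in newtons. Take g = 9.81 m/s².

Level flight ⇒ L = W = m·g = 153000 × 9.81 = 1.5009×10^6 N.
Dynamic pressure q = 0.5 × 0.586 × 234² = 16040 Pa.
CL = 2W/(ρv²S) = 2×1.5009×10^6/(0.586×234²×167) = 0.5602.
CD = 0.0255 + 0.0506 × 0.5602² = 0.04138.
D = q·S·CD = 16040 × 167 × 0.04138 = 1.109×10^5 N

D = 1.11×10^5 N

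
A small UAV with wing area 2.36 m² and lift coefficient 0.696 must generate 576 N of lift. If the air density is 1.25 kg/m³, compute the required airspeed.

v = 23.7 m/s

L = ½ρv²S·CL ⇒ v = √(2L/(ρ·S·CL))
v = √(2 × 576 / (1.25 × 2.36 × 0.696)) = √561.1 = 23.7 m/s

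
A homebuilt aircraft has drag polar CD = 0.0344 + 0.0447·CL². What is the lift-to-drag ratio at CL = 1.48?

CD = 0.0344 + 0.0447 × 1.48² = 0.1323
L/D = CL/CD = 1.48 / 0.1323 = 11.2

L/D = 11.2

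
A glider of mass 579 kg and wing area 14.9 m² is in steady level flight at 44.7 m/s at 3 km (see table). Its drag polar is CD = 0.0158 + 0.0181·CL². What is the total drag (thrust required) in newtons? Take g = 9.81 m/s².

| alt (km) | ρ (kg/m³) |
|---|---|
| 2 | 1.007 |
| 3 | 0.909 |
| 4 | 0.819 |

At 3 km, from the table: ρ = 0.909 kg/m³.
In steady level flight, lift balances weight: W = mg = 579 × 9.81 = 5680 N.
Dynamic pressure q = 0.5 × 0.909 × 44.7² = 908.1 Pa.
Required CL = L/(qS) = 5680/(908.1·14.9) = 0.4198.
CD = 0.0158 + 0.0181 × 0.4198² = 0.01899.
D = q·S·CD = 908.1 × 14.9 × 0.01899 = 256.9 N

D = 257 N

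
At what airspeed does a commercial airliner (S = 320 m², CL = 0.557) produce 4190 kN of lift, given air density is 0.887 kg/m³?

L = ½ρv²S·CL ⇒ v = √(2L/(ρ·S·CL))
v = √(2 × 4.19×10^6 / (0.887 × 320 × 0.557)) = √53000 = 230 m/s

v = 230 m/s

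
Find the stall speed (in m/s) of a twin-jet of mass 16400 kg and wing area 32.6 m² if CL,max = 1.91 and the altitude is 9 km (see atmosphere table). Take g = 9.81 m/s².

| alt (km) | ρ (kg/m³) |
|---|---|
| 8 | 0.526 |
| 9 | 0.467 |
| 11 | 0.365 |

V_stall = 105 m/s

At 9 km, from the table: ρ = 0.467 kg/m³.
Stall occurs when L = W at CL,max. W = mg = 16400 × 9.81 = 1.609×10^5 N.
From L = ½ρV²S·CL,max = W: V_stall = √(2W/(ρSCL,max)) = √(2·1.609×10^5/(0.467·32.6·1.91))
V_stall = √11070 = 105 m/s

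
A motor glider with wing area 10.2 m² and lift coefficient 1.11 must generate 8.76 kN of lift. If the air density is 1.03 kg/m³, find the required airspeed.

v = 38.8 m/s

L = ½ρv²S·CL ⇒ v = √(2L/(ρ·S·CL))
v = √(2 × 8760 / (1.03 × 10.2 × 1.11)) = √1502 = 38.8 m/s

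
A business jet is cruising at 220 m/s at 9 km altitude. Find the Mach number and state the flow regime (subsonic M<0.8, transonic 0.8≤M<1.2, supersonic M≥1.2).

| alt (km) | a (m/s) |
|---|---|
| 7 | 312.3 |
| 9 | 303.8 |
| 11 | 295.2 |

M = 0.724 (subsonic)

At 9 km, from the table: a = 303.8 m/s.
M = v/a = 220 / 303.8 = 0.724
M = 0.724 → subsonic.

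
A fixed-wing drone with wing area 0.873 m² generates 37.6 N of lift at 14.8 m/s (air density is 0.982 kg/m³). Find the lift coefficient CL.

From L = ½ρv²S·CL, rearranging gives CL = 2L/(ρv²S).
CL = 2 × 37.6 / (0.982 × 14.8² × 0.873) = 0.4

CL = 0.4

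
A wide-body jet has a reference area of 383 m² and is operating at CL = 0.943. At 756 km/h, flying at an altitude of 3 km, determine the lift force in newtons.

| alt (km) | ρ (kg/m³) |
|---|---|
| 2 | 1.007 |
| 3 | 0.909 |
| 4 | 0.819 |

L = 7.24×10^6 N

At 3 km, from the table: ρ = 0.909 kg/m³.
Convert speed: v = 756 km/h ÷ 3.6 = 210 m/s.
L = ½ρv²S·CL = ½ × 0.909 × 210² × 383 × 0.943 = 7.24×10^6 N ≈ 7240 kN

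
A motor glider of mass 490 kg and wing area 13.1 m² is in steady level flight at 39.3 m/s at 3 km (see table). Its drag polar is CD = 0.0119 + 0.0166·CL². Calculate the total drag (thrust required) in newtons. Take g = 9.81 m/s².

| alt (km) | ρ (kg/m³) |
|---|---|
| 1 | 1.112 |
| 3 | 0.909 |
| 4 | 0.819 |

D = 151 N

At 3 km, from the table: ρ = 0.909 kg/m³.
In steady level flight, lift balances weight: W = mg = 490 × 9.81 = 4806.9 N.
q = ½ρv² = ½ × 0.909 × 39.3² = 702 Pa.
CL = 2W/(ρv²S) = 2×4806.9/(0.909×39.3²×13.1) = 0.5227.
CD = 0.0119 + 0.0166 × 0.5227² = 0.01644.
D = q·S·CD = 702 × 13.1 × 0.01644 = 151.1 N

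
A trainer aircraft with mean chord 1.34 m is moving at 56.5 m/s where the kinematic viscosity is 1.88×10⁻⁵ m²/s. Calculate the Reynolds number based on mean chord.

Re = v·c/ν = 56.5 × 1.34 / (1.88×10⁻⁵) = 4.03×10^6

Re = 4.03×10^6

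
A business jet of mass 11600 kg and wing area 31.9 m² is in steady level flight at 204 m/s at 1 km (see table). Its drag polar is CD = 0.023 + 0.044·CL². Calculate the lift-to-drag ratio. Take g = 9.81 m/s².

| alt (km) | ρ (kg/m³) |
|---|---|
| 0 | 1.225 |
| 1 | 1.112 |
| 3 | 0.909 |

At 1 km, from the table: ρ = 1.112 kg/m³.
In steady level flight, lift balances weight: W = mg = 11600 × 9.81 = 1.138×10^5 N.
Dynamic pressure q = 0.5 × 1.112 × 204² = 23140 Pa.
CL = W/(q·S) = 1.138×10^5 / (23140 × 31.9) = 0.1542.
CD = 0.023 + 0.044 × 0.1542² = 0.02405.
L/D = CL/CD = 0.1542 / 0.02405 = 6.41

L/D = 6.41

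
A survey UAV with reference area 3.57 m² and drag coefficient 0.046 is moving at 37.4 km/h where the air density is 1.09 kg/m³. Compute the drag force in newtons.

Convert speed: v = 37.4 km/h ÷ 3.6 = 10.39 m/s.
Dynamic pressure q = ½ρv² = ½ × 1.09 × 10.39² = 58.82 Pa.
D = q·S·CD = 58.82 × 3.57 × 0.046 = 9.66 N

D = 9.66 N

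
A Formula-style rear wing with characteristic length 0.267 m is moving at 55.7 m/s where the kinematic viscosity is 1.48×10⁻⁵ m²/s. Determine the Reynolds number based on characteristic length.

Re = 1×10^6

Re = v·c/ν = 55.7 × 0.267 / (1.48×10⁻⁵) = 1×10^6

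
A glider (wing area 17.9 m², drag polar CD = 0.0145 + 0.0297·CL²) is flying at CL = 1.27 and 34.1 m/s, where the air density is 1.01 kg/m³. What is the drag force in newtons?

CD = 0.0145 + 0.0297 × 1.27² = 0.0624
D = ½ρv²S·CD = ½ × 1.01 × 34.1² × 17.9 × 0.0624 = 656 N

D = 656 N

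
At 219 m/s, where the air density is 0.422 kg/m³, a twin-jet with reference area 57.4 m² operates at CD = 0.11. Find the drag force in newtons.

D = 63900 N

Dynamic pressure q = ½ρv² = ½ × 0.422 × 219² = 10120 Pa.
D = q·S·CD = 10120 × 57.4 × 0.11 = 63900 N ≈ 63.9 kN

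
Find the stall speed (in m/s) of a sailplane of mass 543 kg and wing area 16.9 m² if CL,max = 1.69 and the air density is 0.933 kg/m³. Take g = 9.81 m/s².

V_stall = 20 m/s

At stall, lift equals weight: L = W = m·g = 543 × 9.81 = 5327 N.
V_stall = √(2W/(ρ·S·CL,max)) = √(2 × 5327 / (0.933 × 16.9 × 1.69))
V_stall = √399.8 = 20 m/s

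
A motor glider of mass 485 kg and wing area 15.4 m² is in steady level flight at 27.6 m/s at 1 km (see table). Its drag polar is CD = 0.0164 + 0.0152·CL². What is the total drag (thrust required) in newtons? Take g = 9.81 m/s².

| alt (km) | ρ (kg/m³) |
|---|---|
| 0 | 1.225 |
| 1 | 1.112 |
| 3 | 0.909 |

At 1 km, from the table: ρ = 1.112 kg/m³.
Weight W = mg = 485 × 9.81 = 4757.9 N; in level flight L = W.
Dynamic pressure q = 0.5 × 1.112 × 27.6² = 423.5 Pa.
CL = W/(q·S) = 4757.9 / (423.5 × 15.4) = 0.7295.
CD = 0.0164 + 0.0152 × 0.7295² = 0.02449.
D = q·S·CD = 423.5 × 15.4 × 0.02449 = 159.7 N

D = 160 N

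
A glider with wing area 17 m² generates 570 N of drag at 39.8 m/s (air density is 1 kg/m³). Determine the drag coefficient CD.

CD = 0.0423

From D = ½ρv²S·CD, rearranging gives CD = 2D/(ρv²S).
CD = 2 × 570 / (1 × 39.8² × 17) = 0.0423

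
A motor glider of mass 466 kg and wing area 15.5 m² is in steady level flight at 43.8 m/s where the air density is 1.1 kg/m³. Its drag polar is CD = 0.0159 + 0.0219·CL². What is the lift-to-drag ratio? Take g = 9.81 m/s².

Weight W = mg = 466 × 9.81 = 4571.5 N; in level flight L = W.
Dynamic pressure q = 0.5 × 1.1 × 43.8² = 1055 Pa.
Required CL = L/(qS) = 4571.5/(1055·15.5) = 0.2795.
CD = 0.0159 + 0.0219 × 0.2795² = 0.01761.
L/D = CL/CD = 0.2795 / 0.01761 = 15.9

L/D = 15.9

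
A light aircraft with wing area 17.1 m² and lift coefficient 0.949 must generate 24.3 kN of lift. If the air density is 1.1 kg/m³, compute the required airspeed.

L = ½ρv²S·CL ⇒ v = √(2L/(ρ·S·CL))
v = √(2 × 24300 / (1.1 × 17.1 × 0.949)) = √2723 = 52.2 m/s

v = 52.2 m/s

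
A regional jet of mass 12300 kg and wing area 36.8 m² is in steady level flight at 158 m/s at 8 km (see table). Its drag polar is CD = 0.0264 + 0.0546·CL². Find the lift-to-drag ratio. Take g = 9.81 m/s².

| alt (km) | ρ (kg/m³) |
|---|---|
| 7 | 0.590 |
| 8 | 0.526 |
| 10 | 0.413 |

At 8 km, from the table: ρ = 0.526 kg/m³.
Weight W = mg = 12300 × 9.81 = 1.2066×10^5 N; in level flight L = W.
q = ½ρv² = ½ × 0.526 × 158² = 6566 Pa.
CL = W/(q·S) = 1.2066×10^5 / (6566 × 36.8) = 0.4994.
CD = 0.0264 + 0.0546 × 0.4994² = 0.04002.
L/D = CL/CD = 0.4994 / 0.04002 = 12.5

L/D = 12.5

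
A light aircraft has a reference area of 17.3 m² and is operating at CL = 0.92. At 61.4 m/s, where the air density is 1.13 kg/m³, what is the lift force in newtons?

Dynamic pressure q = ½ρv² = ½ × 1.13 × 61.4² = 2130 Pa.
L = q·S·CL = 2130 × 17.3 × 0.92 = 33900 N ≈ 33.9 kN

L = 33900 N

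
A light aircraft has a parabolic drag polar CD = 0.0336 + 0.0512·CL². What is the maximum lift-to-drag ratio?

(L/D)max = 12.1

For CD = CD0 + K·CL², (L/D)max occurs at CL* = √(CD0/K) and equals 1/(2√(K·CD0)).
(L/D)max = 1/(2√(0.0512 × 0.0336)) = 1/(2 × 0.04148) = 12.1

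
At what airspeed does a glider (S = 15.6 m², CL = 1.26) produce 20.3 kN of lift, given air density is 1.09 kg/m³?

L = ½ρv²S·CL ⇒ v = √(2L/(ρ·S·CL))
v = √(2 × 20300 / (1.09 × 15.6 × 1.26)) = √1895 = 43.5 m/s

v = 43.5 m/s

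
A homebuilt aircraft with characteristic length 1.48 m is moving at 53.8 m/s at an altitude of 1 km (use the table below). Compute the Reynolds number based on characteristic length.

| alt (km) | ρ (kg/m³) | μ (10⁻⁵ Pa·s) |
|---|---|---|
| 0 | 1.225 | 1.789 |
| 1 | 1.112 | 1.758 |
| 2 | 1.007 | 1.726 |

Re = 5.04×10^6

At 1 km, from the table: ρ = 1.112 kg/m³, μ = 1.758×10⁻⁵ Pa·s.
Re = ρ·v·c/μ = 1.112 × 53.8 × 1.48 / (1.758×10⁻⁵) = 5.04×10^6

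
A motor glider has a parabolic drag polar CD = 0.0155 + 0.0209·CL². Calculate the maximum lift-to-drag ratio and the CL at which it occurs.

(L/D)max = 27.8, at CL = 0.861

For CD = CD0 + K·CL², (L/D)max occurs at CL* = √(CD0/K) and equals 1/(2√(K·CD0)).
(L/D)max = 1/(2√(0.0209 × 0.0155)) = 1/(2 × 0.018) = 27.8
CL* = √(0.0155/0.0209) = 0.861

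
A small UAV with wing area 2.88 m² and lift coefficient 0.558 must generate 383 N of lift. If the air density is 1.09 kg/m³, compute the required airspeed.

v = 20.9 m/s

L = ½ρv²S·CL ⇒ v = √(2L/(ρ·S·CL))
v = √(2 × 383 / (1.09 × 2.88 × 0.558)) = √437.3 = 20.9 m/s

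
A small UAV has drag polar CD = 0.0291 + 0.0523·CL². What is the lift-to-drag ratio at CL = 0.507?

L/D = 11.9

CD = 0.0291 + 0.0523 × 0.507² = 0.04254
L/D = CL/CD = 0.507 / 0.04254 = 11.9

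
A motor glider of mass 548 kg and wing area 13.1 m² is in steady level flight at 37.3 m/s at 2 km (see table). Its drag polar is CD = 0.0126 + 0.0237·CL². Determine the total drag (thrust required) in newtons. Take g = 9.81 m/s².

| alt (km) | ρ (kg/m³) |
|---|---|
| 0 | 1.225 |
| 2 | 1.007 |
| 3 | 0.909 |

At 2 km, from the table: ρ = 1.007 kg/m³.
In steady level flight, lift balances weight: W = mg = 548 × 9.81 = 5375.9 N.
q = ½ρv² = ½ × 1.007 × 37.3² = 700.5 Pa.
CL = 2W/(ρv²S) = 2×5375.9/(1.007×37.3²×13.1) = 0.5858.
CD = 0.0126 + 0.0237 × 0.5858² = 0.02073.
D = q·S·CD = 700.5 × 13.1 × 0.02073 = 190.3 N

D = 190 N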